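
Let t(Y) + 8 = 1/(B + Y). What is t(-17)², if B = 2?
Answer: 14641/225 ≈ 65.071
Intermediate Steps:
t(Y) = -8 + 1/(2 + Y)
t(-17)² = ((-15 - 8*(-17))/(2 - 17))² = ((-15 + 136)/(-15))² = (-1/15*121)² = (-121/15)² = 14641/225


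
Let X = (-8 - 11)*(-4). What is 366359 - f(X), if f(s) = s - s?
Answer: 366359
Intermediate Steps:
X = 76 (X = -19*(-4) = 76)
f(s) = 0
366359 - f(X) = 366359 - 1*0 = 366359 + 0 = 366359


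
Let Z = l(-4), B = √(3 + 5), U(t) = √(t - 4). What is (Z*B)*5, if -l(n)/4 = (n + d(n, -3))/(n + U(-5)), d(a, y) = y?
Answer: 56*√2*(-4 - 3*I)/5 ≈ -63.357 - 47.518*I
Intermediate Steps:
U(t) = √(-4 + t)
B = 2*√2 (B = √8 = 2*√2 ≈ 2.8284)
l(n) = -4*(-3 + n)/(n + 3*I) (l(n) = -4*(n - 3)/(n + √(-4 - 5)) = -4*(-3 + n)/(n + √(-9)) = -4*(-3 + n)/(n + 3*I))
Z = -112/25 - 84*I/25 (Z = 4*(3 - 1*(-4))/(-4 + 3*I) = 4*((-4 - 3*I)/25)*(3 + 4) = 4*((-4 - 3*I)/25)*7 = -112/25 - 84*I/25 ≈ -4.48 - 3.36*I)
(Z*B)*5 = ((-112/25 - 84*I/25)*(2*√2))*5 = (2*√2*(-112/25 - 84*I/25))*5 = 10*√2*(-112/25 - 84*I/25)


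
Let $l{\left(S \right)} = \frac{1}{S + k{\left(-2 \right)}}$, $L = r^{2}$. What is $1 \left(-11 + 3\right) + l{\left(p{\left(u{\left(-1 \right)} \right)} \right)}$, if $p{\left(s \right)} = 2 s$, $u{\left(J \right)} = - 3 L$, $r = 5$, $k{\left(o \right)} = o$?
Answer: $- \frac{1217}{152} \approx -8.0066$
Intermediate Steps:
$L = 25$ ($L = 5^{2} = 25$)
$u{\left(J \right)} = -75$ ($u{\left(J \right)} = \left(-3\right) 25 = -75$)
$l{\left(S \right)} = \frac{1}{-2 + S}$ ($l{\left(S \right)} = \frac{1}{S - 2} = \frac{1}{-2 + S}$)
$1 \left(-11 + 3\right) + l{\left(p{\left(u{\left(-1 \right)} \right)} \right)} = 1 \left(-11 + 3\right) + \frac{1}{-2 + 2 \left(-75\right)} = 1 \left(-8\right) + \frac{1}{-2 - 150} = -8 + \frac{1}{-152} = -8 - \frac{1}{152} = - \frac{1217}{152}$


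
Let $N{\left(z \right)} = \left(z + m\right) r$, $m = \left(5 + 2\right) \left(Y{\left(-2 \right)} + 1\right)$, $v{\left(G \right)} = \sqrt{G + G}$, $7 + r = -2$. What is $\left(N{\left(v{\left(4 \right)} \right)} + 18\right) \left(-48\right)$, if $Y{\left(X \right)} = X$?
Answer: $-3888 + 864 \sqrt{2} \approx -2666.1$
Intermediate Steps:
$r = -9$ ($r = -7 - 2 = -9$)
$v{\left(G \right)} = \sqrt{2} \sqrt{G}$ ($v{\left(G \right)} = \sqrt{2 G} = \sqrt{2} \sqrt{G}$)
$m = -7$ ($m = \left(5 + 2\right) \left(-2 + 1\right) = 7 \left(-1\right) = -7$)
$N{\left(z \right)} = 63 - 9 z$ ($N{\left(z \right)} = \left(z - 7\right) \left(-9\right) = \left(-7 + z\right) \left(-9\right) = 63 - 9 z$)
$\left(N{\left(v{\left(4 \right)} \right)} + 18\right) \left(-48\right) = \left(\left(63 - 9 \sqrt{2} \sqrt{4}\right) + 18\right) \left(-48\right) = \left(\left(63 - 9 \sqrt{2} \cdot 2\right) + 18\right) \left(-48\right) = \left(\left(63 - 9 \cdot 2 \sqrt{2}\right) + 18\right) \left(-48\right) = \left(\left(63 - 18 \sqrt{2}\right) + 18\right) \left(-48\right) = \left(81 - 18 \sqrt{2}\right) \left(-48\right) = -3888 + 864 \sqrt{2}$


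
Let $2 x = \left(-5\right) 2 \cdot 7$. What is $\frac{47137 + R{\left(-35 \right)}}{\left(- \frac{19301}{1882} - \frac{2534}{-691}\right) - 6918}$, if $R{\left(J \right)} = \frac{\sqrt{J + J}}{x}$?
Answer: $- \frac{61299877294}{9005164119} + \frac{1300462 i \sqrt{70}}{315180744165} \approx -6.8072 + 3.4521 \cdot 10^{-5} i$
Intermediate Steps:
$x = -35$ ($x = \frac{\left(-5\right) 2 \cdot 7}{2} = \frac{\left(-10\right) 7}{2} = \frac{1}{2} \left(-70\right) = -35$)
$R{\left(J \right)} = - \frac{\sqrt{2} \sqrt{J}}{35}$ ($R{\left(J \right)} = \frac{\sqrt{J + J}}{-35} = \sqrt{2 J} \left(- \frac{1}{35}\right) = \sqrt{2} \sqrt{J} \left(- \frac{1}{35}\right) = - \frac{\sqrt{2} \sqrt{J}}{35}$)
$\frac{47137 + R{\left(-35 \right)}}{\left(- \frac{19301}{1882} - \frac{2534}{-691}\right) - 6918} = \frac{47137 - \frac{\sqrt{2} \sqrt{-35}}{35}}{\left(- \frac{19301}{1882} - \frac{2534}{-691}\right) - 6918} = \frac{47137 - \frac{\sqrt{2} i \sqrt{35}}{35}}{\left(\left(-19301\right) \frac{1}{1882} - - \frac{2534}{691}\right) - 6918} = \frac{47137 - \frac{i \sqrt{70}}{35}}{\left(- \frac{19301}{1882} + \frac{2534}{691}\right) - 6918} = \frac{47137 - \frac{i \sqrt{70}}{35}}{- \frac{8568003}{1300462} - 6918} = \frac{47137 - \frac{i \sqrt{70}}{35}}{- \frac{9005164119}{1300462}} = \left(47137 - \frac{i \sqrt{70}}{35}\right) \left(- \frac{1300462}{9005164119}\right) = - \frac{61299877294}{9005164119} + \frac{1300462 i \sqrt{70}}{315180744165}$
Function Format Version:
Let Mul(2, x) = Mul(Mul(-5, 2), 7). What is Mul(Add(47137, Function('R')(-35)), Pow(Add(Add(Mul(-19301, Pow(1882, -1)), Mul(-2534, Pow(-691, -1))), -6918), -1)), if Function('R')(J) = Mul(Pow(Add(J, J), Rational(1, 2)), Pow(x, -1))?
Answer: Add(Rational(-61299877294, 9005164119), Mul(Rational(1300462, 315180744165), I, Pow(70, Rational(1, 2)))) ≈ Add(-6.8072, Mul(3.4521e-5, I))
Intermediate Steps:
x = -35 (x = Mul(Rational(1, 2), Mul(Mul(-5, 2), 7)) = Mul(Rational(1, 2), Mul(-10, 7)) = Mul(Rational(1, 2), -70) = -35)
Function('R')(J) = Mul(Rational(-1, 35), Pow(2, Rational(1, 2)), Pow(J, Rational(1, 2))) (Function('R')(J) = Mul(Pow(Add(J, J), Rational(1, 2)), Pow(-35, -1)) = Mul(Pow(Mul(2, J), Rational(1, 2)), Rational(-1, 35)) = Mul(Mul(Pow(2, Rational(1, 2)), Pow(J, Rational(1, 2))), Rational(-1, 35)) = Mul(Rational(-1, 35), Pow(2, Rational(1, 2)), Pow(J, Rational(1, 2))))
Mul(Add(47137, Function('R')(-35)), Pow(Add(Add(Mul(-19301, Pow(1882, -1)), Mul(-2534, Pow(-691, -1))), -6918), -1)) = Mul(Add(47137, Mul(Rational(-1, 35), Pow(2, Rational(1, 2)), Pow(-35, Rational(1, 2)))), Pow(Add(Add(Mul(-19301, Pow(1882, -1)), Mul(-2534, Pow(-691, -1))), -6918), -1)) = Mul(Add(47137, Mul(Rational(-1, 35), Pow(2, Rational(1, 2)), Mul(I, Pow(35, Rational(1, 2))))), Pow(Add(Add(Mul(-19301, Rational(1, 1882)), Mul(-2534, Rational(-1, 691))), -6918), -1)) = Mul(Add(47137, Mul(Rational(-1, 35), I, Pow(70, Rational(1, 2)))), Pow(Add(Add(Rational(-19301, 1882), Rational(2534, 691)), -6918), -1)) = Mul(Add(47137, Mul(Rational(-1, 35), I, Pow(70, Rational(1, 2)))), Pow(Add(Rational(-8568003, 1300462), -6918), -1)) = Mul(Add(47137, Mul(Rational(-1, 35), I, Pow(70, Rational(1, 2)))), Pow(Rational(-9005164119, 1300462), -1)) = Mul(Add(47137, Mul(Rational(-1, 35), I, Pow(70, Rational(1, 2)))), Rational(-1300462, 9005164119)) = Add(Rational(-61299877294, 9005164119), Mul(Rational(1300462, 315180744165), I, Pow(70, Rational(1, 2))))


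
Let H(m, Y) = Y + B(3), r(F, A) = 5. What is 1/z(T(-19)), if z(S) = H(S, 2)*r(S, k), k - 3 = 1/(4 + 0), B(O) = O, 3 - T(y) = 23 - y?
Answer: 1/25 ≈ 0.040000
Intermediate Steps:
T(y) = -20 + y (T(y) = 3 - (23 - y) = 3 + (-23 + y) = -20 + y)
k = 13/4 (k = 3 + 1/(4 + 0) = 3 + 1/4 = 13/4 ≈ 3.2500)
H(m, Y) = 3 + Y (H(m, Y) = Y + 3 = 3 + Y)
z(S) = 25 (z(S) = (3 + 2)*5 = 5*5 = 25)
1/z(T(-19)) = 1/25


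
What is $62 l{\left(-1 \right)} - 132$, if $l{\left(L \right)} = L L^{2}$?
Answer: $-194$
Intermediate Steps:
$l{\left(L \right)} = L^{3}$
$62 l{\left(-1 \right)} - 132 = 62 \left(-1\right)^{3} - 132 = 62 \left(-1\right) - 132 = -62 - 132 = -194$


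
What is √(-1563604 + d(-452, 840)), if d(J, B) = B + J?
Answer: 4*I*√97701 ≈ 1250.3*I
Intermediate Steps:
√(-1563604 + d(-452, 840)) = √(-1563604 + (840 - 452)) = √(-1563604 + 388) = √(-1563216) = 4*I*√97701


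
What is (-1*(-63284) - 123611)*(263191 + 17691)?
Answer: -16944768414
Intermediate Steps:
(-1*(-63284) - 123611)*(263191 + 17691) = (63284 - 123611)*280882 = -60327*280882 = -16944768414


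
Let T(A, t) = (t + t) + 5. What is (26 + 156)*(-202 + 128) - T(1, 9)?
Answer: -13491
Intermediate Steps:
T(A, t) = 5 + 2*t (T(A, t) = 2*t + 5 = 5 + 2*t)
(26 + 156)*(-202 + 128) - T(1, 9) = (26 + 156)*(-202 + 128) - (5 + 2*9) = 182*(-74) - (5 + 18) = -13468 - 1*23 = -13468 - 23 = -13491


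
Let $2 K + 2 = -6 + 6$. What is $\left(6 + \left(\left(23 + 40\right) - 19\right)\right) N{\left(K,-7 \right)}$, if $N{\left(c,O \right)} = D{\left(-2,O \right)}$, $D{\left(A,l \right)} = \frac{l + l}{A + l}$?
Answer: $\frac{700}{9} \approx 77.778$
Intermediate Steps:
$K = -1$ ($K = -1 + \frac{-6 + 6}{2} = -1 + \frac{1}{2} \cdot 0 = -1 + 0 = -1$)
$D{\left(A,l \right)} = \frac{2 l}{A + l}$
$N{\left(c,O \right)} = \frac{2 O}{-2 + O}$
$\left(6 + \left(\left(23 + 40\right) - 19\right)\right) N{\left(K,-7 \right)} = \left(6 + \left(\left(23 + 40\right) - 19\right)\right) 2 \left(-7\right) \frac{1}{-2 - 7} = \left(6 + \left(63 - 19\right)\right) 2 \left(-7\right) \frac{1}{-9} = \left(6 + 44\right) 2 \left(-7\right) \left(- \frac{1}{9}\right) = 50 \cdot \frac{14}{9} = \frac{700}{9}$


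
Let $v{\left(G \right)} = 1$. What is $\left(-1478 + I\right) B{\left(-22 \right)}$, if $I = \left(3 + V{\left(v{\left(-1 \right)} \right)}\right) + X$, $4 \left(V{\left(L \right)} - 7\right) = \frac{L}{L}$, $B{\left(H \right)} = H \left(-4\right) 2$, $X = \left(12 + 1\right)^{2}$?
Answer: $-228580$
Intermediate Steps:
$X = 169$ ($X = 13^{2} = 169$)
$B{\left(H \right)} = - 8 H$ ($B{\left(H \right)} = - 4 H 2 = - 8 H$)
$V{\left(L \right)} = \frac{29}{4}$ ($V{\left(L \right)} = 7 + \frac{L \frac{1}{L}}{4} = 7 + \frac{1}{4} \cdot 1 = 7 + \frac{1}{4} = \frac{29}{4}$)
$I = \frac{717}{4}$ ($I = \left(3 + \frac{29}{4}\right) + 169 = \frac{41}{4} + 169 = \frac{717}{4} \approx 179.25$)
$\left(-1478 + I\right) B{\left(-22 \right)} = \left(-1478 + \frac{717}{4}\right) \left(\left(-8\right) \left(-22\right)\right) = \left(- \frac{5195}{4}\right) 176 = -228580$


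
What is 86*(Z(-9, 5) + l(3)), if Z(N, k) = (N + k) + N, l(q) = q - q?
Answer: -1118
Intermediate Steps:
l(q) = 0
Z(N, k) = k + 2*N
86*(Z(-9, 5) + l(3)) = 86*((5 + 2*(-9)) + 0) = 86*((5 - 18) + 0) = 86*(-13 + 0) = 86*(-13) = -1118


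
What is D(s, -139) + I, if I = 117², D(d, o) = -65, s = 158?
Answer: 13624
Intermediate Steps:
I = 13689
D(s, -139) + I = -65 + 13689 = 13624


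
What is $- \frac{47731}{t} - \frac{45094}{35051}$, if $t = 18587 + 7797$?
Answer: $- \frac{2862779377}{924785584} \approx -3.0956$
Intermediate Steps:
$t = 26384$
$- \frac{47731}{t} - \frac{45094}{35051} = - \frac{47731}{26384} - \frac{45094}{35051} = - \frac{2862779377}{924785584}$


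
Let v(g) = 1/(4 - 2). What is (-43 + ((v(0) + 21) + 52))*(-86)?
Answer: -2623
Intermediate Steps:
v(g) = 1/2
(-43 + ((v(0) + 21) + 52))*(-86) = (-43 + ((1/2 + 21) + 52))*(-86) = (-43 + (43/2 + 52))*(-86) = (-43 + 147/2)*(-86) = (61/2)*(-86) = -2623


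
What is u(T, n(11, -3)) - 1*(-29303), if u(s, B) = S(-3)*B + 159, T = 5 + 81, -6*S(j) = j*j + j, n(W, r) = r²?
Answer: 29453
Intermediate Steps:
S(j) = -j/6 - j²/6 (S(j) = -(j*j + j)/6 = -(j² + j)/6 = -(j + j²)/6 = -j/6 - j²/6)
T = 86
u(s, B) = 159 - B (u(s, B) = (-⅙*(-3)*(1 - 3))*B + 159 = (-⅙*(-3)*(-2))*B + 159 = -B + 159 = 159 - B)
u(T, n(11, -3)) - 1*(-29303) = (159 - 1*(-3)²) - 1*(-29303) = (159 - 1*9) + 29303 = (159 - 9) + 29303 = 150 + 29303 = 29453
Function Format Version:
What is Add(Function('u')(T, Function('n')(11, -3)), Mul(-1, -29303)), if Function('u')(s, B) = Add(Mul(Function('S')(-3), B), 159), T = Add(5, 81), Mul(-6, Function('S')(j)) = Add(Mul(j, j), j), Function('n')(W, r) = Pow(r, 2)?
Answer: 29453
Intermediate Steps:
Function('S')(j) = Add(Mul(Rational(-1, 6), j), Mul(Rational(-1, 6), Pow(j, 2))) (Function('S')(j) = Mul(Rational(-1, 6), Add(Mul(j, j), j)) = Mul(Rational(-1, 6), Add(Pow(j, 2), j)) = Mul(Rational(-1, 6), Add(j, Pow(j, 2))) = Add(Mul(Rational(-1, 6), j), Mul(Rational(-1, 6), Pow(j, 2))))
T = 86
Function('u')(s, B) = Add(159, Mul(-1, B)) (Function('u')(s, B) = Add(Mul(Mul(Rational(-1, 6), -3, Add(1, -3)), B), 159) = Add(Mul(Mul(Rational(-1, 6), -3, -2), B), 159) = Add(Mul(-1, B), 159) = Add(159, Mul(-1, B)))
Add(Function('u')(T, Function('n')(11, -3)), Mul(-1, -29303)) = Add(Add(159, Mul(-1, Pow(-3, 2))), Mul(-1, -29303)) = Add(Add(159, Mul(-1, 9)), 29303) = Add(Add(159, -9), 29303) = Add(150, 29303) = 29453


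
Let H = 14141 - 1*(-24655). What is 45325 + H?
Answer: 84121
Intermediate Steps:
H = 38796 (H = 14141 + 24655 = 38796)
45325 + H = 45325 + 38796 = 84121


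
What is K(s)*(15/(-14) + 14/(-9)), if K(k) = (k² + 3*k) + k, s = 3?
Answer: -331/6 ≈ -55.167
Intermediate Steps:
K(k) = k² + 4*k
K(s)*(15/(-14) + 14/(-9)) = (3*(4 + 3))*(15/(-14) + 14/(-9)) = (3*7)*(15*(-1/14) + 14*(-⅑)) = 21*(-15/14 - 14/9) = 21*(-331/126) = -331/6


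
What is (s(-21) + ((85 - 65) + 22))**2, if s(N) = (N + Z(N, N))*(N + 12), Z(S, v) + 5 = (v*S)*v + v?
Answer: 7024786596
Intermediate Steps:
Z(S, v) = -5 + v + S*v**2 (Z(S, v) = -5 + ((v*S)*v + v) = -5 + ((S*v)*v + v) = -5 + (S*v**2 + v) = -5 + (v + S*v**2) = -5 + v + S*v**2)
s(N) = (12 + N)*(-5 + N**3 + 2*N) (s(N) = (N + (-5 + N + N*N**2))*(N + 12) = (N + (-5 + N + N**3))*(12 + N) = (-5 + N**3 + 2*N)*(12 + N) = (12 + N)*(-5 + N**3 + 2*N))
(s(-21) + ((85 - 65) + 22))**2 = ((-60 + (-21)**4 + 2*(-21)**2 + 12*(-21)**3 + 19*(-21)) + ((85 - 65) + 22))**2 = ((-60 + 194481 + 2*441 + 12*(-9261) - 399) + (20 + 22))**2 = ((-60 + 194481 + 882 - 111132 - 399) + 42)**2 = (83772 + 42)**2 = 83814**2 = 7024786596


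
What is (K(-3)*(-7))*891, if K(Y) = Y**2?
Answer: -56133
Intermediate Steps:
(K(-3)*(-7))*891 = ((-3)**2*(-7))*891 = (9*(-7))*891 = -63*891 = -56133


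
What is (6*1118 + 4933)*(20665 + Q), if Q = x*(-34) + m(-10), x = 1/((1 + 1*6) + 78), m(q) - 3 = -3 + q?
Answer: 1202200993/5 ≈ 2.4044e+8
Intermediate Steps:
m(q) = q (m(q) = 3 + (-3 + q) = q)
x = 1/85 (x = 1/((1 + 6) + 78) = 1/(7 + 78) = 1/85 ≈ 0.011765)
Q = -52/5 (Q = (1/85)*(-34) - 10 = -2/5 - 10 = -52/5 ≈ -10.400)
(6*1118 + 4933)*(20665 + Q) = (6*1118 + 4933)*(20665 - 52/5) = (6708 + 4933)*(103273/5) = 11641*(103273/5) = 1202200993/5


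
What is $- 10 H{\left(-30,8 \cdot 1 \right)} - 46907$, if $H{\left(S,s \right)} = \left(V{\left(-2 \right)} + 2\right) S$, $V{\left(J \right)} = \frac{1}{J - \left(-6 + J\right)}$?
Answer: $-46257$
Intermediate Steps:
$V{\left(J \right)} = \frac{1}{6}$
$H{\left(S,s \right)} = \frac{13 S}{6}$ ($H{\left(S,s \right)} = \left(\frac{1}{6} + 2\right) S = \frac{13 S}{6}$)
$- 10 H{\left(-30,8 \cdot 1 \right)} - 46907 = - 10 \cdot \frac{13}{6} \left(-30\right) - 46907 = \left(-10\right) \left(-65\right) - 46907 = 650 - 46907 = -46257$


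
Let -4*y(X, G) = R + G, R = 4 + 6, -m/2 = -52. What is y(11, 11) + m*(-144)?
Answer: -59925/4 ≈ -14981.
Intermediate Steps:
m = 104 (m = -2*(-52) = 104)
R = 10
y(X, G) = -5/2 - G/4 (y(X, G) = -(10 + G)/4 = -5/2 - G/4)
y(11, 11) + m*(-144) = (-5/2 - 1/4*11) + 104*(-144) = (-5/2 - 11/4) - 14976 = -21/4 - 14976 = -59925/4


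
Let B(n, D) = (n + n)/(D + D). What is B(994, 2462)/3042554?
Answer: 497/3745383974 ≈ 1.3270e-7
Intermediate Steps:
B(n, D) = n/D (B(n, D) = (2*n)/((2*D)) = (2*n)*(1/(2*D)) = n/D)
B(994, 2462)/3042554 = (994/2462)/3042554 = (994*(1/2462))*(1/3042554) = (497/1231)*(1/3042554) = 497/3745383974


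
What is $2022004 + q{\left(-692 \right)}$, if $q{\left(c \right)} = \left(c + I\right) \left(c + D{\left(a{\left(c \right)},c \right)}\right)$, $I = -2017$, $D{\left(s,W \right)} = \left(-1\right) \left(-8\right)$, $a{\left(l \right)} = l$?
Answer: $3874960$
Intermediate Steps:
$D{\left(s,W \right)} = 8$
$q{\left(c \right)} = \left(-2017 + c\right) \left(8 + c\right)$ ($q{\left(c \right)} = \left(c - 2017\right) \left(c + 8\right) = \left(-2017 + c\right) \left(8 + c\right)$)
$2022004 + q{\left(-692 \right)} = 2022004 - \left(-1374092 - 478864\right) = 2022004 + \left(-16136 + 478864 + 1390228\right) = 2022004 + 1852956 = 3874960$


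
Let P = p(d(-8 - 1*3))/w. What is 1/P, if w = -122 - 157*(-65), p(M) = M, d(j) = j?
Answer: -10083/11 ≈ -916.64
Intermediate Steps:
w = 10083 (w = -122 + 10205 = 10083)
P = -11/10083 (P = (-8 - 1*3)/10083 = (-8 - 3)*(1/10083) = -11*1/10083 = -11/10083 ≈ -0.0010909)
1/P = 1/(-11/10083) = -10083/11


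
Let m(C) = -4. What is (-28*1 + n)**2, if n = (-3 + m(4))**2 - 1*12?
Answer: 81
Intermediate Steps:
n = 37 (n = (-3 - 4)**2 - 1*12 = (-7)**2 - 12 = 49 - 12 = 37)
(-28*1 + n)**2 = (-28*1 + 37)**2 = (-28 + 37)**2 = 9**2 = 81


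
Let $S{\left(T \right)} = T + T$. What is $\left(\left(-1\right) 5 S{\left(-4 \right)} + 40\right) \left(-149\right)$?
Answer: $-11920$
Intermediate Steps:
$S{\left(T \right)} = 2 T$
$\left(\left(-1\right) 5 S{\left(-4 \right)} + 40\right) \left(-149\right) = \left(\left(-1\right) 5 \cdot 2 \left(-4\right) + 40\right) \left(-149\right) = \left(\left(-5\right) \left(-8\right) + 40\right) \left(-149\right) = \left(40 + 40\right) \left(-149\right) = 80 \left(-149\right) = -11920$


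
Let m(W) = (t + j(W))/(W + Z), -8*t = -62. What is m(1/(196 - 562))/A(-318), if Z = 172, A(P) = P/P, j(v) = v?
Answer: 5671/125902 ≈ 0.045043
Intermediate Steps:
t = 31/4 (t = -1/8*(-62) = 31/4 ≈ 7.7500)
A(P) = 1
m(W) = (31/4 + W)/(172 + W) (m(W) = (31/4 + W)/(W + 172) = (31/4 + W)/(172 + W))
m(1/(196 - 562))/A(-318) = ((31/4 + 1/(196 - 562))/(172 + 1/(196 - 562)))/1 = ((31/4 + 1/(-366))/(172 + 1/(-366)))*1 = ((31/4 - 1/366)/(172 - 1/366))*1 = ((5671/732)/(62951/366))*1 = ((366/62951)*(5671/732))*1 = (5671/125902)*1 = 5671/125902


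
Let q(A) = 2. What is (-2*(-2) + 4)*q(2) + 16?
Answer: 32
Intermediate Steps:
(-2*(-2) + 4)*q(2) + 16 = (-2*(-2) + 4)*2 + 16 = (4 + 4)*2 + 16 = 8*2 + 16 = 16 + 16 = 32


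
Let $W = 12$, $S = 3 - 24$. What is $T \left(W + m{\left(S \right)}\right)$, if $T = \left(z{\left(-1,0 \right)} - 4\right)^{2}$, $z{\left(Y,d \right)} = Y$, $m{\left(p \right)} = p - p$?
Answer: $300$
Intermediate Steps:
$S = -21$ ($S = 3 - 24 = -21$)
$m{\left(p \right)} = 0$
$T = 25$ ($T = \left(-1 - 4\right)^{2} = \left(-5\right)^{2} = 25$)
$T \left(W + m{\left(S \right)}\right) = 25 \left(12 + 0\right) = 25 \cdot 12 = 300$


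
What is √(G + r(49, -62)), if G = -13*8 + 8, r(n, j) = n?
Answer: I*√47 ≈ 6.8557*I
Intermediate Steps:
G = -96 (G = -104 + 8 = -96)
√(G + r(49, -62)) = √(-96 + 49) = √(-47) = I*√47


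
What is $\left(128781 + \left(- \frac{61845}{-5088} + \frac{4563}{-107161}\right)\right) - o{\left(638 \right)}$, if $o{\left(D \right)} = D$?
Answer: $\frac{23291558096175}{181745056} \approx 1.2816 \cdot 10^{5}$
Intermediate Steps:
$\left(128781 + \left(- \frac{61845}{-5088} + \frac{4563}{-107161}\right)\right) - o{\left(638 \right)} = \left(128781 + \left(- \frac{61845}{-5088} + \frac{4563}{-107161}\right)\right) - 638 = \left(128781 + \left(\left(-61845\right) \left(- \frac{1}{5088}\right) + 4563 \left(- \frac{1}{107161}\right)\right)\right) - 638 = \left(128781 + \left(\frac{20615}{1696} - \frac{4563}{107161}\right)\right) - 638 = \left(128781 + \frac{2201385167}{181745056}\right) - 638 = \frac{23407511441903}{181745056} - 638 = \frac{23291558096175}{181745056}$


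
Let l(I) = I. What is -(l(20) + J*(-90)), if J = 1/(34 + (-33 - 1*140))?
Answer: -2870/139 ≈ -20.647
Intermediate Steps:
J = -1/139 (J = 1/(34 + (-33 - 140)) = 1/(34 - 173) = 1/(-139) = -1/139 ≈ -0.0071942)
-(l(20) + J*(-90)) = -(20 - 1/139*(-90)) = -(20 + 90/139) = -1*2870/139 = -2870/139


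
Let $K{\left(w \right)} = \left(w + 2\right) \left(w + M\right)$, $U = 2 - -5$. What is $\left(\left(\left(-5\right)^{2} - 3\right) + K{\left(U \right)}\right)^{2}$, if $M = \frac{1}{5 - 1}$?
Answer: $\frac{121801}{16} \approx 7612.6$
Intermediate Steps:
$M = \frac{1}{4} \approx 0.25$
$U = 7$ ($U = 2 + 5 = 7$)
$K{\left(w \right)} = \left(2 + w\right) \left(\frac{1}{4} + w\right)$ ($K{\left(w \right)} = \left(w + 2\right) \left(w + \frac{1}{4}\right) = \left(2 + w\right) \left(\frac{1}{4} + w\right)$)
$\left(\left(\left(-5\right)^{2} - 3\right) + K{\left(U \right)}\right)^{2} = \left(\left(\left(-5\right)^{2} - 3\right) + \left(\frac{1}{2} + 7^{2} + \frac{9}{4} \cdot 7\right)\right)^{2} = \left(\left(25 - 3\right) + \left(\frac{1}{2} + 49 + \frac{63}{4}\right)\right)^{2} = \left(22 + \frac{261}{4}\right)^{2} = \left(\frac{349}{4}\right)^{2} = \frac{121801}{16}$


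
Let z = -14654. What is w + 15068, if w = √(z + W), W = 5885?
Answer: 15068 + I*√8769 ≈ 15068.0 + 93.643*I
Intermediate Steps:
w = I*√8769 (w = √(-14654 + 5885) = √(-8769) = I*√8769 ≈ 93.643*I)
w + 15068 = I*√8769 + 15068 = 15068 + I*√8769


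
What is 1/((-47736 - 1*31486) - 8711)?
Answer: -1/87933 ≈ -1.1372e-5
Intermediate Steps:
1/((-47736 - 1*31486) - 8711) = 1/((-47736 - 31486) - 8711) = 1/(-79222 - 8711) = 1/(-87933) = -1/87933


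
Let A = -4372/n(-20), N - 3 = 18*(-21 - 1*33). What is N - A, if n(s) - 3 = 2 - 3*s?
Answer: -58613/65 ≈ -901.74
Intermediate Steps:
n(s) = 5 - 3*s (n(s) = 3 + (2 - 3*s) = 5 - 3*s)
N = -969 (N = 3 + 18*(-21 - 1*33) = 3 + 18*(-21 - 33) = 3 + 18*(-54) = 3 - 972 = -969)
A = -4372/65 (A = -4372/(5 - 3*(-20)) = -4372/(5 + 60) = -4372/65 ≈ -67.261)
N - A = -969 - 1*(-4372/65) = -969 + 4372/65 = -58613/65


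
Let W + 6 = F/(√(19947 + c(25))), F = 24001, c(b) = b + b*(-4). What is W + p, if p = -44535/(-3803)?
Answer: 21717/3803 + 24001*√138/1656 ≈ 175.97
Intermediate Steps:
c(b) = -3*b (c(b) = b - 4*b = -3*b)
W = -6 + 24001*√138/1656 (W = -6 + 24001/(√(19947 - 3*25)) = -6 + 24001/(√(19947 - 75)) = -6 + 24001/(√19872) = -6 + 24001/((12*√138)) = -6 + 24001*(√138/1656) = -6 + 24001*√138/1656 ≈ 164.26)
p = 44535/3803 (p = -44535*(-1/3803) = 44535/3803 ≈ 11.710)
W + p = (-6 + 24001*√138/1656) + 44535/3803 = 21717/3803 + 24001*√138/1656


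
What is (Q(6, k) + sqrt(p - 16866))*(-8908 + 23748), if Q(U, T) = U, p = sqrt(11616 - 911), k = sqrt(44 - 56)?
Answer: 89040 + 14840*sqrt(-16866 + sqrt(10705)) ≈ 89040.0 + 1.9213e+6*I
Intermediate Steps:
k = 2*I*sqrt(3) (k = sqrt(-12) = 2*I*sqrt(3) ≈ 3.4641*I)
p = sqrt(10705) ≈ 103.46
(Q(6, k) + sqrt(p - 16866))*(-8908 + 23748) = (6 + sqrt(sqrt(10705) - 16866))*(-8908 + 23748) = (6 + sqrt(-16866 + sqrt(10705)))*14840 = 89040 + 14840*sqrt(-16866 + sqrt(10705))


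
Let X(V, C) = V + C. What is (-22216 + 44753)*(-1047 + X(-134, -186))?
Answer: -30808079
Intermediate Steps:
X(V, C) = C + V
(-22216 + 44753)*(-1047 + X(-134, -186)) = (-22216 + 44753)*(-1047 + (-186 - 134)) = 22537*(-1047 - 320) = 22537*(-1367) = -30808079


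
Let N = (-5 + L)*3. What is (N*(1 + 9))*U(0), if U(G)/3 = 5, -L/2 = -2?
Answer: -450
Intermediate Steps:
L = 4 (L = -2*(-2) = 4)
U(G) = 15 (U(G) = 3*5 = 15)
N = -3 (N = (-5 + 4)*3 = -1*3 = -3)
(N*(1 + 9))*U(0) = -3*(1 + 9)*15 = -3*10*15 = -30*15 = -450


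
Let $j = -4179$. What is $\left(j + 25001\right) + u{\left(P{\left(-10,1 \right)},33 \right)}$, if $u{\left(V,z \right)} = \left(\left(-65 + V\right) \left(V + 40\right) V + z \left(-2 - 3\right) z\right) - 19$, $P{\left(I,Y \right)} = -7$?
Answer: $31990$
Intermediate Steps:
$u{\left(V,z \right)} = -19 - 5 z^{2} + V \left(-65 + V\right) \left(40 + V\right)$ ($u{\left(V,z \right)} = \left(\left(-65 + V\right) \left(40 + V\right) V + z \left(-5\right) z\right) - 19 = \left(V \left(-65 + V\right) \left(40 + V\right) + - 5 z z\right) - 19 = \left(V \left(-65 + V\right) \left(40 + V\right) - 5 z^{2}\right) - 19 = \left(- 5 z^{2} + V \left(-65 + V\right) \left(40 + V\right)\right) - 19 = -19 - 5 z^{2} + V \left(-65 + V\right) \left(40 + V\right)$)
$\left(j + 25001\right) + u{\left(P{\left(-10,1 \right)},33 \right)} = \left(-4179 + 25001\right) - \left(-18181 + 343 + 1225 + 5445\right) = 20822 - -11168 = 20822 + 11168 = 31990$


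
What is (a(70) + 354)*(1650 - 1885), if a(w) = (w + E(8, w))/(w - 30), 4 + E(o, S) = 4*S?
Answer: -340891/4 ≈ -85223.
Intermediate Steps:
E(o, S) = -4 + 4*S
a(w) = (-4 + 5*w)/(-30 + w) (a(w) = (w + (-4 + 4*w))/(w - 30) = (-4 + 5*w)/(-30 + w))
(a(70) + 354)*(1650 - 1885) = ((-4 + 5*70)/(-30 + 70) + 354)*(1650 - 1885) = ((-4 + 350)/40 + 354)*(-235) = ((1/40)*346 + 354)*(-235) = (173/20 + 354)*(-235) = (7253/20)*(-235) = -340891/4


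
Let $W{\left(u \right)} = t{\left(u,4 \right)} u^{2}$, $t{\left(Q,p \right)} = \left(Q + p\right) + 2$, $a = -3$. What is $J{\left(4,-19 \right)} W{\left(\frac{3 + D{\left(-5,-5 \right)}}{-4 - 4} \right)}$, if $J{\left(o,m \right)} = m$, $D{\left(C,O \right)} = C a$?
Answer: $- \frac{23085}{64} \approx -360.7$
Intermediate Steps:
$D{\left(C,O \right)} = - 3 C$ ($D{\left(C,O \right)} = C \left(-3\right) = - 3 C$)
$t{\left(Q,p \right)} = 2 + Q + p$
$W{\left(u \right)} = u^{2} \left(6 + u\right)$ ($W{\left(u \right)} = \left(2 + u + 4\right) u^{2} = \left(6 + u\right) u^{2} = u^{2} \left(6 + u\right)$)
$J{\left(4,-19 \right)} W{\left(\frac{3 + D{\left(-5,-5 \right)}}{-4 - 4} \right)} = - 19 \left(\frac{3 - -15}{-4 - 4}\right)^{2} \left(6 + \frac{3 - -15}{-4 - 4}\right) = - 19 \left(\frac{3 + 15}{-8}\right)^{2} \left(6 + \frac{3 + 15}{-8}\right) = - 19 \left(18 \left(- \frac{1}{8}\right)\right)^{2} \left(6 + 18 \left(- \frac{1}{8}\right)\right) = - 19 \left(- \frac{9}{4}\right)^{2} \left(6 - \frac{9}{4}\right) = - 19 \cdot \frac{81}{16} \cdot \frac{15}{4} = \left(-19\right) \frac{1215}{64} = - \frac{23085}{64}$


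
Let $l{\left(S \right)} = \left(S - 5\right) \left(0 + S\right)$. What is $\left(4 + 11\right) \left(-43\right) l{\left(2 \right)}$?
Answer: $3870$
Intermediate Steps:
$l{\left(S \right)} = S \left(-5 + S\right)$ ($l{\left(S \right)} = \left(-5 + S\right) S = S \left(-5 + S\right)$)
$\left(4 + 11\right) \left(-43\right) l{\left(2 \right)} = \left(4 + 11\right) \left(-43\right) 2 \left(-5 + 2\right) = 15 \left(-43\right) 2 \left(-3\right) = \left(-645\right) \left(-6\right) = 3870$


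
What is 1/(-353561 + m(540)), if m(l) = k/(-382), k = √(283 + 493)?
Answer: -12898258841/4560321294082607 + 191*√194/4560321294082607 ≈ -2.8284e-6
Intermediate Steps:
k = 2*√194 (k = √776 = 2*√194 ≈ 27.857)
m(l) = -√194/191 (m(l) = (2*√194)/(-382) = (2*√194)*(-1/382) = -√194/191)
1/(-353561 + m(540)) = 1/(-353561 - √194/191)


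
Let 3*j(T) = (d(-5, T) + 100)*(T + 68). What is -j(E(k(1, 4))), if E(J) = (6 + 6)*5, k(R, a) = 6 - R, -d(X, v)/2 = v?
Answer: 2560/3 ≈ 853.33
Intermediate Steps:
d(X, v) = -2*v
E(J) = 60 (E(J) = 12*5 = 60)
j(T) = (68 + T)*(100 - 2*T)/3 (j(T) = ((-2*T + 100)*(T + 68))/3 = ((100 - 2*T)*(68 + T))/3 = ((68 + T)*(100 - 2*T))/3 = (68 + T)*(100 - 2*T)/3)
-j(E(k(1, 4))) = -(6800/3 - 12*60 - 2/3*60**2) = -(6800/3 - 720 - 2/3*3600) = -(6800/3 - 720 - 2400) = -1*(-2560/3) = 2560/3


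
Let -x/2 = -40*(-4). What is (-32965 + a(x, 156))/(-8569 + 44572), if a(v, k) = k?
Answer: -32809/36003 ≈ -0.91129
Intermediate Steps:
x = -320 (x = -(-80)*(-4) = -2*160 = -320)
(-32965 + a(x, 156))/(-8569 + 44572) = (-32965 + 156)/(-8569 + 44572) = -32809/36003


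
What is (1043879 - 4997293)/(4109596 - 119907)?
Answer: -3953414/3989689 ≈ -0.99091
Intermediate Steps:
(1043879 - 4997293)/(4109596 - 119907) = -3953414/3989689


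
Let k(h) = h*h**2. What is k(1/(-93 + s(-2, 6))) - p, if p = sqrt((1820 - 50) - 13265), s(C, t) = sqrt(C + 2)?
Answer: -1/804357 - 11*I*sqrt(95) ≈ -1.2432e-6 - 107.21*I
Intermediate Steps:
s(C, t) = sqrt(2 + C)
p = 11*I*sqrt(95) (p = sqrt(1770 - 13265) = sqrt(-11495) = 11*I*sqrt(95) ≈ 107.21*I)
k(h) = h**3
k(1/(-93 + s(-2, 6))) - p = (1/(-93 + sqrt(2 - 2)))**3 - 11*I*sqrt(95) = (1/(-93 + sqrt(0)))**3 - 11*I*sqrt(95) = (1/(-93 + 0))**3 - 11*I*sqrt(95) = (1/(-93))**3 - 11*I*sqrt(95) = (-1/93)**3 - 11*I*sqrt(95) = -1/804357 - 11*I*sqrt(95)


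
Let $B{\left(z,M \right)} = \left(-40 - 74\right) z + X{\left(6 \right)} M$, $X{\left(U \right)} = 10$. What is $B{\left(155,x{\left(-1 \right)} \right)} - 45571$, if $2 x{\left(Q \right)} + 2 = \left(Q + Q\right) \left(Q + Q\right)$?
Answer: $-63231$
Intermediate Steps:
$x{\left(Q \right)} = -1 + 2 Q^{2}$ ($x{\left(Q \right)} = -1 + \frac{\left(Q + Q\right) \left(Q + Q\right)}{2} = -1 + \frac{2 Q 2 Q}{2} = -1 + \frac{4 Q^{2}}{2} = -1 + 2 Q^{2}$)
$B{\left(z,M \right)} = - 114 z + 10 M$ ($B{\left(z,M \right)} = \left(-40 - 74\right) z + 10 M = - 114 z + 10 M$)
$B{\left(155,x{\left(-1 \right)} \right)} - 45571 = \left(\left(-114\right) 155 + 10 \left(-1 + 2 \left(-1\right)^{2}\right)\right) - 45571 = \left(-17670 + 10 \left(-1 + 2 \cdot 1\right)\right) - 45571 = \left(-17670 + 10 \left(-1 + 2\right)\right) - 45571 = \left(-17670 + 10 \cdot 1\right) - 45571 = \left(-17670 + 10\right) - 45571 = -17660 - 45571 = -63231$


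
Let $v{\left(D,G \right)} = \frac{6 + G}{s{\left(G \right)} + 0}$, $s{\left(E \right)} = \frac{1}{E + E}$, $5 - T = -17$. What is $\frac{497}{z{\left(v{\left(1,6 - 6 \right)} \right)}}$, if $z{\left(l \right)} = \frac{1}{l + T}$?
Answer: $10934$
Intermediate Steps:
$T = 22$ ($T = 5 - -17 = 5 + 17 = 22$)
$s{\left(E \right)} = \frac{1}{2 E}$
$v{\left(D,G \right)} = 2 G \left(6 + G\right)$ ($v{\left(D,G \right)} = \frac{6 + G}{\frac{1}{2 G} + 0} = \frac{6 + G}{\frac{1}{2} \frac{1}{G}} = \left(6 + G\right) 2 G = 2 G \left(6 + G\right)$)
$z{\left(l \right)} = \frac{1}{22 + l}$ ($z{\left(l \right)} = \frac{1}{l + 22} = \frac{1}{22 + l}$)
$\frac{497}{z{\left(v{\left(1,6 - 6 \right)} \right)}} = \frac{497}{\frac{1}{22 + 2 \left(6 - 6\right) \left(6 + \left(6 - 6\right)\right)}} = \frac{497}{\frac{1}{22 + 2 \cdot 0 \left(6 + 0\right)}} = \frac{497}{\frac{1}{22 + 2 \cdot 0 \cdot 6}} = \frac{497}{\frac{1}{22 + 0}} = \frac{497}{\frac{1}{22}} = 497 \frac{1}{\frac{1}{22}} = 497 \cdot 22 = 10934$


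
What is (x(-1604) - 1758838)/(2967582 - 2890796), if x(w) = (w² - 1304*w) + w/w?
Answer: 2905595/76786 ≈ 37.840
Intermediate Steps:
x(w) = 1 + w² - 1304*w (x(w) = (w² - 1304*w) + 1 = 1 + w² - 1304*w)
(x(-1604) - 1758838)/(2967582 - 2890796) = ((1 + (-1604)² - 1304*(-1604)) - 1758838)/(2967582 - 2890796) = ((1 + 2572816 + 2091616) - 1758838)/76786 = (4664433 - 1758838)*(1/76786) = 2905595*(1/76786) = 2905595/76786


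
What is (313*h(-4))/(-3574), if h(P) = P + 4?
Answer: 0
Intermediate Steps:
h(P) = 4 + P
(313*h(-4))/(-3574) = (313*(4 - 4))/(-3574) = (313*0)*(-1/3574) = 0*(-1/3574) = 0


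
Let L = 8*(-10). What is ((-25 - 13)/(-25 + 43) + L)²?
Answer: 546121/81 ≈ 6742.2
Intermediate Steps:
L = -80
((-25 - 13)/(-25 + 43) + L)² = ((-25 - 13)/(-25 + 43) - 80)² = (-38/18 - 80)² = (-38*1/18 - 80)² = (-19/9 - 80)² = (-739/9)² = 546121/81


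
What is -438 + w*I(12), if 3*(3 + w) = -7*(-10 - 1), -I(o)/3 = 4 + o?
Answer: -1526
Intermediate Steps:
I(o) = -12 - 3*o (I(o) = -3*(4 + o) = -12 - 3*o)
w = 68/3 (w = -3 + (-7*(-10 - 1))/3 = -3 + (-7*(-11))/3 = -3 + (1/3)*77 = -3 + 77/3 = 68/3 ≈ 22.667)
-438 + w*I(12) = -438 + 68*(-12 - 3*12)/3 = -438 + 68*(-12 - 36)/3 = -438 + (68/3)*(-48) = -438 - 1088 = -1526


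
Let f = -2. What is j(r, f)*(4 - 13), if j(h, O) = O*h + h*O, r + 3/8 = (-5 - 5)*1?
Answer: -747/2 ≈ -373.50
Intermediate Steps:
r = -83/8 (r = -3/8 + (-5 - 5)*1 = -3/8 - 10*1 = -3/8 - 10 = -83/8 ≈ -10.375)
j(h, O) = 2*O*h (j(h, O) = O*h + O*h = 2*O*h)
j(r, f)*(4 - 13) = (2*(-2)*(-83/8))*(4 - 13) = (83/2)*(-9) = -747/2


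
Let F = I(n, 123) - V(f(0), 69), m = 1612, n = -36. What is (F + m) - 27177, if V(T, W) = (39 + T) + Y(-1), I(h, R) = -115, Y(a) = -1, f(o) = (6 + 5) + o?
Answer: -25729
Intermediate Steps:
f(o) = 11 + o
V(T, W) = 38 + T (V(T, W) = (39 + T) - 1 = 38 + T)
F = -164 (F = -115 - (38 + (11 + 0)) = -115 - (38 + 11) = -115 - 1*49 = -115 - 49 = -164)
(F + m) - 27177 = (-164 + 1612) - 27177 = 1448 - 27177 = -25729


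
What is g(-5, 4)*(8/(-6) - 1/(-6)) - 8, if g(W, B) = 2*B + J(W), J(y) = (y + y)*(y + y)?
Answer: -134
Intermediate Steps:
J(y) = 4*y² (J(y) = (2*y)*(2*y) = 4*y²)
g(W, B) = 2*B + 4*W²
g(-5, 4)*(8/(-6) - 1/(-6)) - 8 = (2*4 + 4*(-5)²)*(8/(-6) - 1/(-6)) - 8 = (8 + 4*25)*(8*(-⅙) - 1*(-⅙)) - 8 = (8 + 100)*(-4/3 + ⅙) - 8 = 108*(-7/6) - 8 = -126 - 8 = -134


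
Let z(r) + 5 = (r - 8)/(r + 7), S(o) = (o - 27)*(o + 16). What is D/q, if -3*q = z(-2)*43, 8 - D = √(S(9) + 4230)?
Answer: 24/301 - 18*√105/301 ≈ -0.53304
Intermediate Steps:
S(o) = (-27 + o)*(16 + o)
z(r) = -5 + (-8 + r)/(7 + r) (z(r) = -5 + (r - 8)/(r + 7) = -5 + (-8 + r)/(7 + r))
D = 8 - 6*√105 (D = 8 - √((-432 + 9² - 11*9) + 4230) = 8 - √((-432 + 81 - 99) + 4230) = 8 - √(-450 + 4230) = 8 - √3780 = 8 - 6*√105 ≈ -53.482)
q = 301/3 (q = -(-43 - 4*(-2))/(7 - 2)*43/3 = -(-43 + 8)/5*43/3 = -(⅕)*(-35)*43/3 = -(-7)*43/3 = -⅓*(-301) = 301/3 ≈ 100.33)
D/q = (8 - 6*√105)/(301/3) = (8 - 6*√105)*(3/301) = 24/301 - 18*√105/301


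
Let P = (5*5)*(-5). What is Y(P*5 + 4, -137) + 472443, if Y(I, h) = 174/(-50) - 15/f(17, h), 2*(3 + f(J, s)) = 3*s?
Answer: 1641727582/3475 ≈ 4.7244e+5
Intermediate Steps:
f(J, s) = -3 + 3*s/2 (f(J, s) = -3 + (3*s)/2 = -3 + 3*s/2)
P = -125 (P = 25*(-5) = -125)
Y(I, h) = -87/25 - 15/(-3 + 3*h/2) (Y(I, h) = 174/(-50) - 15/(-3 + 3*h/2) = 174*(-1/50) - 15/(-3 + 3*h/2) = -87/25 - 15/(-3 + 3*h/2))
Y(P*5 + 4, -137) + 472443 = (-76 - 87*(-137))/(25*(-2 - 137)) + 472443 = (1/25)*(-76 + 11919)/(-139) + 472443 = (1/25)*(-1/139)*11843 + 472443 = -11843/3475 + 472443 = 1641727582/3475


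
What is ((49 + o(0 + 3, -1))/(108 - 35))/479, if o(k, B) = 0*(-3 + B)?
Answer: 49/34967 ≈ 0.0014013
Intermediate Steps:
o(k, B) = 0
((49 + o(0 + 3, -1))/(108 - 35))/479 = ((49 + 0)/(108 - 35))/479 = (49/73)*(1/479) = 49/34967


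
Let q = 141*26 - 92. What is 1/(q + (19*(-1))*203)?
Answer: -1/283 ≈ -0.0035336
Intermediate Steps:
q = 3574 (q = 3666 - 92 = 3574)
1/(q + (19*(-1))*203) = 1/(3574 + (19*(-1))*203) = 1/(3574 - 19*203) = 1/(3574 - 3857) = 1/(-283) = -1/283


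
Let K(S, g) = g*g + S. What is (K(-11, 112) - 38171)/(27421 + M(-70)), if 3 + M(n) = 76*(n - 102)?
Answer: -4273/2391 ≈ -1.7871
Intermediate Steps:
M(n) = -7755 + 76*n (M(n) = -3 + 76*(n - 102) = -3 + 76*(-102 + n) = -3 + (-7752 + 76*n) = -7755 + 76*n)
K(S, g) = S + g**2 (K(S, g) = g**2 + S = S + g**2)
(K(-11, 112) - 38171)/(27421 + M(-70)) = ((-11 + 112**2) - 38171)/(27421 + (-7755 + 76*(-70))) = ((-11 + 12544) - 38171)/(27421 + (-7755 - 5320)) = (12533 - 38171)/(27421 - 13075) = -25638/14346 = -25638*1/14346 = -4273/2391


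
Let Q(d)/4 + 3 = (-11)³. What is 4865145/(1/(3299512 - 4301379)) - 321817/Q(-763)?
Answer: -26008881812093423/5336 ≈ -4.8742e+12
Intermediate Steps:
Q(d) = -5336 (Q(d) = -12 + 4*(-11)³ = -12 + 4*(-1331) = -12 - 5324 = -5336)
4865145/(1/(3299512 - 4301379)) - 321817/Q(-763) = 4865145/(1/(3299512 - 4301379)) - 321817/(-5336) = 4865145/(1/(-1001867)) - 321817*(-1/5336) = 4865145/(-1/1001867) + 321817/5336 = 4865145*(-1001867) + 321817/5336 = -4874228225715 + 321817/5336 = -26008881812093423/5336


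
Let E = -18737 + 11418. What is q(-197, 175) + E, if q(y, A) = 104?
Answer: -7215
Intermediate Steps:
E = -7319
q(-197, 175) + E = 104 - 7319 = -7215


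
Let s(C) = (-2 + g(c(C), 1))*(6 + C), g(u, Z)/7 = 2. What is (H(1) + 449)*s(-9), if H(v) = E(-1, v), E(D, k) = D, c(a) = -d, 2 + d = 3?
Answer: -16128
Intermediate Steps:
d = 1 (d = -2 + 3 = 1)
c(a) = -1 (c(a) = -1*1 = -1)
g(u, Z) = 14 (g(u, Z) = 7*2 = 14)
H(v) = -1
s(C) = 72 + 12*C (s(C) = (-2 + 14)*(6 + C) = 12*(6 + C) = 72 + 12*C)
(H(1) + 449)*s(-9) = (-1 + 449)*(72 + 12*(-9)) = 448*(72 - 108) = 448*(-36) = -16128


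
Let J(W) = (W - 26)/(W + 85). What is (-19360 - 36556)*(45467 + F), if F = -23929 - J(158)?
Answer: -97547363144/81 ≈ -1.2043e+9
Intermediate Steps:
J(W) = (-26 + W)/(85 + W)
F = -1938293/81 (F = -23929 - (-26 + 158)/(85 + 158) = -23929 - 132/243 = -23929 - 1*44/81 = -23929 - 44/81 = -1938293/81 ≈ -23930.)
(-19360 - 36556)*(45467 + F) = (-19360 - 36556)*(45467 - 1938293/81) = -55916*1744534/81 = -97547363144/81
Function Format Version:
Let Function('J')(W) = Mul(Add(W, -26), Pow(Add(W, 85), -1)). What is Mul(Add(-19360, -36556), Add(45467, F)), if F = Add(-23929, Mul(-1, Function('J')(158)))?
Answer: Rational(-97547363144, 81) ≈ -1.2043e+9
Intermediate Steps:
Function('J')(W) = Mul(Pow(Add(85, W), -1), Add(-26, W)) (Function('J')(W) = Mul(Add(-26, W), Pow(Add(85, W), -1)) = Mul(Pow(Add(85, W), -1), Add(-26, W)))
F = Rational(-1938293, 81) (F = Add(-23929, Mul(-1, Mul(Pow(Add(85, 158), -1), Add(-26, 158)))) = Add(-23929, Mul(-1, Mul(Pow(243, -1), 132))) = Add(-23929, Mul(-1, Mul(Rational(1, 243), 132))) = Add(-23929, Mul(-1, Rational(44, 81))) = Add(-23929, Rational(-44, 81)) = Rational(-1938293, 81) ≈ -23930.)
Mul(Add(-19360, -36556), Add(45467, F)) = Mul(Add(-19360, -36556), Add(45467, Rational(-1938293, 81))) = Mul(-55916, Rational(1744534, 81)) = Rational(-97547363144, 81)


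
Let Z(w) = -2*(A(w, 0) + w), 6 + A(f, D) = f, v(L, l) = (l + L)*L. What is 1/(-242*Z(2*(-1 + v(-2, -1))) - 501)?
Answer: 1/6275 ≈ 0.00015936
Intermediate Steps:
v(L, l) = L*(L + l) (v(L, l) = (L + l)*L = L*(L + l))
A(f, D) = -6 + f
Z(w) = 12 - 4*w (Z(w) = -2*((-6 + w) + w) = -2*(-6 + 2*w) = 12 - 4*w)
1/(-242*Z(2*(-1 + v(-2, -1))) - 501) = 1/(-242*(12 - 8*(-1 - 2*(-2 - 1))) - 501) = 1/(-242*(12 - 8*(-1 - 2*(-3))) - 501) = 1/(-242*(12 - 8*(-1 + 6)) - 501) = 1/(-242*(12 - 8*5) - 501) = 1/(-242*(12 - 4*10) - 501) = 1/(-242*(12 - 40) - 501) = 1/(-242*(-28) - 501) = 1/(6776 - 501) = 1/6275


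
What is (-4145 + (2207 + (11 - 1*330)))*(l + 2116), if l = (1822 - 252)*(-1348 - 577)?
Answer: 6816442438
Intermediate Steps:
l = -3022250 (l = 1570*(-1925) = -3022250)
(-4145 + (2207 + (11 - 1*330)))*(l + 2116) = (-4145 + (2207 + (11 - 1*330)))*(-3022250 + 2116) = (-4145 + (2207 + (11 - 330)))*(-3020134) = (-4145 + (2207 - 319))*(-3020134) = (-4145 + 1888)*(-3020134) = -2257*(-3020134) = 6816442438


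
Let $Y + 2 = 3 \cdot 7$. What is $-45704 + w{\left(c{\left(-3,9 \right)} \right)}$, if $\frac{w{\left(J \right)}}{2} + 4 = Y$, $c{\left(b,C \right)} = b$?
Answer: $-45674$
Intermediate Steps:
$Y = 19$ ($Y = -2 + 3 \cdot 7 = -2 + 21 = 19$)
$w{\left(J \right)} = 30$ ($w{\left(J \right)} = -8 + 2 \cdot 19 = -8 + 38 = 30$)
$-45704 + w{\left(c{\left(-3,9 \right)} \right)} = -45704 + 30 = -45674$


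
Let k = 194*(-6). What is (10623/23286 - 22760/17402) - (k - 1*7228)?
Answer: 566714342185/67537162 ≈ 8391.1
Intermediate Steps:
k = -1164
(10623/23286 - 22760/17402) - (k - 1*7228) = (10623/23286 - 22760/17402) - (-1164 - 1*7228) = (10623*(1/23286) - 22760*1/17402) - (-1164 - 7228) = (3541/7762 - 11380/8701) - 1*(-8392) = -57521319/67537162 + 8392 = 566714342185/67537162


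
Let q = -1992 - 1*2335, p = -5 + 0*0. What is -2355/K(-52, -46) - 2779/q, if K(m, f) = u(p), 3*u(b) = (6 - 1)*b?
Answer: 6127946/21635 ≈ 283.24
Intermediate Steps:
p = -5 (p = -5 + 0 = -5)
u(b) = 5*b/3 (u(b) = ((6 - 1)*b)/3 = (5*b)/3 = 5*b/3)
K(m, f) = -25/3 (K(m, f) = (5/3)*(-5) = -25/3)
q = -4327 (q = -1992 - 2335 = -4327)
-2355/K(-52, -46) - 2779/q = -2355/(-25/3) - 2779/(-4327) = -2355*(-3/25) - 2779*(-1/4327) = 1413/5 + 2779/4327 = 6127946/21635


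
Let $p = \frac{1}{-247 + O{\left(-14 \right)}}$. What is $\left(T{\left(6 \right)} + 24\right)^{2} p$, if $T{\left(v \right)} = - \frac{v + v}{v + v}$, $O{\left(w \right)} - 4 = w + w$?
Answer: $- \frac{529}{271} \approx -1.952$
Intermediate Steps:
$O{\left(w \right)} = 4 + 2 w$ ($O{\left(w \right)} = 4 + \left(w + w\right) = 4 + 2 w$)
$p = - \frac{1}{271}$ ($p = \frac{1}{-247 + \left(4 + 2 \left(-14\right)\right)} = \frac{1}{-247 + \left(4 - 28\right)} = \frac{1}{-247 - 24} = \frac{1}{-271} = - \frac{1}{271} \approx -0.00369$)
$T{\left(v \right)} = -1$ ($T{\left(v \right)} = - \frac{2 v}{2 v} = - 2 v \frac{1}{2 v} = \left(-1\right) 1 = -1$)
$\left(T{\left(6 \right)} + 24\right)^{2} p = \left(-1 + 24\right)^{2} \left(- \frac{1}{271}\right) = 23^{2} \left(- \frac{1}{271}\right) = 529 \left(- \frac{1}{271}\right) = - \frac{529}{271}$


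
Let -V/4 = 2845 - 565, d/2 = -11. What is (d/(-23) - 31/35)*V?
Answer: -103968/161 ≈ -645.76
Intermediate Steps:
d = -22 (d = 2*(-11) = -22)
V = -9120 (V = -4*(2845 - 565) = -4*2280 = -9120)
(d/(-23) - 31/35)*V = (-22/(-23) - 31/35)*(-9120) = (-22*(-1/23) - 31*1/35)*(-9120) = (22/23 - 31/35)*(-9120) = (57/805)*(-9120) = -103968/161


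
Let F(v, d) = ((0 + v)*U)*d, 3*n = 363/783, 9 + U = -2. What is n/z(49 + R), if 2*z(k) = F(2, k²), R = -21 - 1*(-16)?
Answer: -1/137808 ≈ -7.2565e-6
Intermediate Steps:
R = -5 (R = -21 + 16 = -5)
U = -11 (U = -9 - 2 = -11)
n = 121/783 (n = (363/783)/3 = (363*(1/783))/3 = (⅓)*(121/261) = 121/783 ≈ 0.15453)
F(v, d) = -11*d*v (F(v, d) = ((0 + v)*(-11))*d = (v*(-11))*d = (-11*v)*d = -11*d*v)
z(k) = -11*k² (z(k) = (-11*k²*2)/2 = (-22*k²)/2 = -11*k²)
n/z(49 + R) = 121/(783*((-11*(49 - 5)²))) = 121/(783*((-11*44²))) = 121/(783*((-11*1936))) = (121/783)/(-21296) = (121/783)*(-1/21296) = -1/137808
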